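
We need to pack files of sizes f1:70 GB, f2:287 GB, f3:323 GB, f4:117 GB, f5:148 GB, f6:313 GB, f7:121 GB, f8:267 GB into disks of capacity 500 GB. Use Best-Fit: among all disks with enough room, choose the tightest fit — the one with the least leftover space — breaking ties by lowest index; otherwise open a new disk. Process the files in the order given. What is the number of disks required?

4 disks

f1 (70 GB) → disk 1 (remaining 430 GB)
f2 (287 GB) → disk 1 (remaining 143 GB)
f3 (323 GB) → disk 2 (remaining 177 GB)
f4 (117 GB) → disk 1 (remaining 26 GB)
f5 (148 GB) → disk 2 (remaining 29 GB)
f6 (313 GB) → disk 3 (remaining 187 GB)
f7 (121 GB) → disk 3 (remaining 66 GB)
f8 (267 GB) → disk 4 (remaining 233 GB)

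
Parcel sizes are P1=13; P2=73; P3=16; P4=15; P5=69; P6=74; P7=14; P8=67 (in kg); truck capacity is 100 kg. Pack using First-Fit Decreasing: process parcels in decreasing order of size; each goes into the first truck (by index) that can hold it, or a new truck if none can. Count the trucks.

4

Sorted descending: 74, 73, 69, 67, 16, 15, 14, 13.
74 kg → truck 1 (remaining 26 kg)
73 kg → truck 2 (remaining 27 kg)
69 kg → truck 3 (remaining 31 kg)
67 kg → truck 4 (remaining 33 kg)
16 kg → truck 1 (remaining 10 kg)
15 kg → truck 2 (remaining 12 kg)
14 kg → truck 3 (remaining 17 kg)
13 kg → truck 3 (remaining 4 kg)
Final trucks: [74,16] [73,15] [69,14,13] [67].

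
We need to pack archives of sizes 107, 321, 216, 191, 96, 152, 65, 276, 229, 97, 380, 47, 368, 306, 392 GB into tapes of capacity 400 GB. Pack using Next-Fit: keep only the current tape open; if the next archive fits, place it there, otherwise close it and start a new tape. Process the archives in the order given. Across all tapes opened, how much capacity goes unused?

Put 107 GB in tape 1; 293 GB remain.
Put 321 GB in tape 2; 79 GB remain.
Put 216 GB in tape 3; 184 GB remain.
Put 191 GB in tape 4; 209 GB remain.
Put 96 GB in tape 4; 113 GB remain.
Put 152 GB in tape 5; 248 GB remain.
Put 65 GB in tape 5; 183 GB remain.
Put 276 GB in tape 6; 124 GB remain.
Put 229 GB in tape 7; 171 GB remain.
Put 97 GB in tape 7; 74 GB remain.
Put 380 GB in tape 8; 20 GB remain.
Put 47 GB in tape 9; 353 GB remain.
Put 368 GB in tape 10; 32 GB remain.
Put 306 GB in tape 11; 94 GB remain.
Put 392 GB in tape 12; 8 GB remain.
12 tapes × 400 GB = 4800 GB; used 3243 GB; unused 1557 GB.

1557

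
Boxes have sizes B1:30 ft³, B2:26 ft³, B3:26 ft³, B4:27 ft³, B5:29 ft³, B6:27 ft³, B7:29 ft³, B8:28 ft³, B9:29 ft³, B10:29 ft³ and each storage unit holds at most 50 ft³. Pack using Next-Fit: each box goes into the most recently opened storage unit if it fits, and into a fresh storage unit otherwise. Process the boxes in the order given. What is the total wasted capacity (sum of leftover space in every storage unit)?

220

storage unit 1: place B1 (30 ft³), 20 ft³ left
storage unit 2: place B2 (26 ft³), 24 ft³ left
storage unit 3: place B3 (26 ft³), 24 ft³ left
storage unit 4: place B4 (27 ft³), 23 ft³ left
storage unit 5: place B5 (29 ft³), 21 ft³ left
storage unit 6: place B6 (27 ft³), 23 ft³ left
storage unit 7: place B7 (29 ft³), 21 ft³ left
storage unit 8: place B8 (28 ft³), 22 ft³ left
storage unit 9: place B9 (29 ft³), 21 ft³ left
storage unit 10: place B10 (29 ft³), 21 ft³ left
10 storage units × 50 ft³ = 500 ft³; used 280 ft³; unused 220 ft³.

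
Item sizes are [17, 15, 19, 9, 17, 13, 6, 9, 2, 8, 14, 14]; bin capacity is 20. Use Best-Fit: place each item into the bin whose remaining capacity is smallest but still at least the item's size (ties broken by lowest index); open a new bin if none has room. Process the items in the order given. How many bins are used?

9 bins

bin 1: place 17, 3 left
bin 2: place 15, 5 left
bin 3: place 19, 1 left
bin 4: place 9, 11 left
bin 5: place 17, 3 left
bin 6: place 13, 7 left
bin 6: place 6, 1 left
bin 4: place 9, 2 left
bin 4: place 2, 0 left
bin 7: place 8, 12 left
bin 8: place 14, 6 left
bin 9: place 14, 6 left
Final bins: [17] [15] [19] [9,9,2] [17] [13,6] [8] [14] [14].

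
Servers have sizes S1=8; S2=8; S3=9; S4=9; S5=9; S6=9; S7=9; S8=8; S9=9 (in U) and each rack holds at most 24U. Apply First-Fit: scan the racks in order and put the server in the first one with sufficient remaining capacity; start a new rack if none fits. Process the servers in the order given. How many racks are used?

rack 1: place S1 (8U), 16U left
rack 1: place S2 (8U), 8U left
rack 2: place S3 (9U), 15U left
rack 2: place S4 (9U), 6U left
rack 3: place S5 (9U), 15U left
rack 3: place S6 (9U), 6U left
rack 4: place S7 (9U), 15U left
rack 1: place S8 (8U), 0U left
rack 4: place S9 (9U), 6U left
Final racks: [8,8,8] [9,9] [9,9] [9,9].

4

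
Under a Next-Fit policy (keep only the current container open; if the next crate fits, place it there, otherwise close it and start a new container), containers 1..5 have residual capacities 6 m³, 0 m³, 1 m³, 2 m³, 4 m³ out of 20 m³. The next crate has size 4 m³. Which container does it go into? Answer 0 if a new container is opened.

5

Next-Fit only looks at container 5, which has 4 m³ free.
4 m³ fits there.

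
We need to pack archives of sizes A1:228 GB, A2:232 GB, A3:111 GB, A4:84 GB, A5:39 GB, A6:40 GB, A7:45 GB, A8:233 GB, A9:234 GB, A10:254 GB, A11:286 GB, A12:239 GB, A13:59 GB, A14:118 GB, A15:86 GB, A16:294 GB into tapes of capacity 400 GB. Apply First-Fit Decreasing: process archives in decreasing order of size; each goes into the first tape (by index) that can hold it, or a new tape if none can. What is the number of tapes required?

Sorted descending: 294, 286, 254, 239, 234, 233, 232, 228, 118, 111, 86, 84, 59, 45, 40, 39.
tape 1: place 294 GB, 106 GB left
tape 2: place 286 GB, 114 GB left
tape 3: place 254 GB, 146 GB left
tape 4: place 239 GB, 161 GB left
tape 5: place 234 GB, 166 GB left
tape 6: place 233 GB, 167 GB left
tape 7: place 232 GB, 168 GB left
tape 8: place 228 GB, 172 GB left
tape 3: place 118 GB, 28 GB left
tape 2: place 111 GB, 3 GB left
tape 1: place 86 GB, 20 GB left
tape 4: place 84 GB, 77 GB left
tape 4: place 59 GB, 18 GB left
tape 5: place 45 GB, 121 GB left
tape 5: place 40 GB, 81 GB left
tape 5: place 39 GB, 42 GB left

8 tapes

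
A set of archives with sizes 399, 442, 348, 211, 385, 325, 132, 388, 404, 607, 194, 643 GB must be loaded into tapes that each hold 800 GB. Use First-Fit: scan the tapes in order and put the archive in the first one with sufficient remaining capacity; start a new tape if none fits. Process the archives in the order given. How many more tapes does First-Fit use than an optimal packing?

First-Fit: [399,348] [442,211,132] [385,325] [388,404] [607] [194] [643] → 7 tapes.
Total size 4478 GB; any packing needs at least ⌈4478/800⌉ = 6 tapes.
An optimal packing achieves that bound: [643,132] [607] [442,348] [404,388] [399,385] [325,211,194] → 6 tapes.
Excess: 7 − 6 = 1.

1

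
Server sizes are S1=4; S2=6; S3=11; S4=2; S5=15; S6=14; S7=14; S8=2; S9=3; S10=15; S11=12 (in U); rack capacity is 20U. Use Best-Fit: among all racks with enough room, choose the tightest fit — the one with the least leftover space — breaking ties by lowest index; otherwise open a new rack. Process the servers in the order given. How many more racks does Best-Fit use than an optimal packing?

1

Best-Fit: [4,6] [11,2] [15,2,3] [14] [14] [15] [12] → 7 racks.
6 servers exceed 10U (half the capacity), and no two of those can share a rack, so at least 6 racks are needed.
An optimal packing achieves that bound: [15,4] [15,3,2] [14,6] [14,2] [12] [11] → 6 racks.
Excess: 7 − 6 = 1.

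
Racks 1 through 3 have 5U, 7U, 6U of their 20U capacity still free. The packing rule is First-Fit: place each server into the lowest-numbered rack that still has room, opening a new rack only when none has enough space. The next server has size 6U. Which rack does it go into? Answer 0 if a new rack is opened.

2

Racks with room: rack 2 (7U), rack 3 (6U).
The first with room is rack 2.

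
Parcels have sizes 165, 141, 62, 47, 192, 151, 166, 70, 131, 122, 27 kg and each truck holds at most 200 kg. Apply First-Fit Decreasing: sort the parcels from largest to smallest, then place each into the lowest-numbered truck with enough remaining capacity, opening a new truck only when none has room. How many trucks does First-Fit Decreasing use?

7

Sorted descending: 192, 166, 165, 151, 141, 131, 122, 70, 62, 47, 27.
192 kg → truck 1 (remaining 8 kg)
166 kg → truck 2 (remaining 34 kg)
165 kg → truck 3 (remaining 35 kg)
151 kg → truck 4 (remaining 49 kg)
141 kg → truck 5 (remaining 59 kg)
131 kg → truck 6 (remaining 69 kg)
122 kg → truck 7 (remaining 78 kg)
70 kg → truck 7 (remaining 8 kg)
62 kg → truck 6 (remaining 7 kg)
47 kg → truck 4 (remaining 2 kg)
27 kg → truck 2 (remaining 7 kg)
Final trucks: [192] [166,27] [165] [151,47] [141] [131,62] [122,70].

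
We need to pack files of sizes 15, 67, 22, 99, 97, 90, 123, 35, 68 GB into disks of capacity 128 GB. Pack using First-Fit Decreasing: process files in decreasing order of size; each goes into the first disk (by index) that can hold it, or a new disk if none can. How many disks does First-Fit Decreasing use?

Sorted descending: 123, 99, 97, 90, 68, 67, 35, 22, 15.
123 GB → disk 1 (remaining 5 GB)
99 GB → disk 2 (remaining 29 GB)
97 GB → disk 3 (remaining 31 GB)
90 GB → disk 4 (remaining 38 GB)
68 GB → disk 5 (remaining 60 GB)
67 GB → disk 6 (remaining 61 GB)
35 GB → disk 4 (remaining 3 GB)
22 GB → disk 2 (remaining 7 GB)
15 GB → disk 3 (remaining 16 GB)
Final disks: [123] [99,22] [97,15] [90,35] [68] [67].

6 disks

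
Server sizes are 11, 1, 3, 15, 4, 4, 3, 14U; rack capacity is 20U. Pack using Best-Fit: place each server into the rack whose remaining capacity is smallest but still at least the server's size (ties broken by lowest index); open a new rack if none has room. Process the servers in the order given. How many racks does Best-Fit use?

3

Put 11U in rack 1; 9U remain.
Put 1U in rack 1; 8U remain.
Put 3U in rack 1; 5U remain.
Put 15U in rack 2; 5U remain.
Put 4U in rack 1; 1U remain.
Put 4U in rack 2; 1U remain.
Put 3U in rack 3; 17U remain.
Put 14U in rack 3; 3U remain.
Final racks: [11,1,3,4] [15,4] [3,14].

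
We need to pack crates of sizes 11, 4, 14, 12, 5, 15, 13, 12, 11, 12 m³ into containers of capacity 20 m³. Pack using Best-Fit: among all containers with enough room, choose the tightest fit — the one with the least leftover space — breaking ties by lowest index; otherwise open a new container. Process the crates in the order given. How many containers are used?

8

Put 11 m³ in container 1; 9 m³ remain.
Put 4 m³ in container 1; 5 m³ remain.
Put 14 m³ in container 2; 6 m³ remain.
Put 12 m³ in container 3; 8 m³ remain.
Put 5 m³ in container 1; 0 m³ remain.
Put 15 m³ in container 4; 5 m³ remain.
Put 13 m³ in container 5; 7 m³ remain.
Put 12 m³ in container 6; 8 m³ remain.
Put 11 m³ in container 7; 9 m³ remain.
Put 12 m³ in container 8; 8 m³ remain.
Final containers: [11,4,5] [14] [12] [15] [13] [12] [11] [12].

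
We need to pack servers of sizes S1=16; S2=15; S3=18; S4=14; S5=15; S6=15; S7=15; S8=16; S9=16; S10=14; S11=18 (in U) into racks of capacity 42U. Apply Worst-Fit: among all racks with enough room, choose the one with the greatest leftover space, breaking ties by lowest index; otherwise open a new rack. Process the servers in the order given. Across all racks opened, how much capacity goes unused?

80

S1 (16U) → rack 1 (remaining 26U)
S2 (15U) → rack 1 (remaining 11U)
S3 (18U) → rack 2 (remaining 24U)
S4 (14U) → rack 2 (remaining 10U)
S5 (15U) → rack 3 (remaining 27U)
S6 (15U) → rack 3 (remaining 12U)
S7 (15U) → rack 4 (remaining 27U)
S8 (16U) → rack 4 (remaining 11U)
S9 (16U) → rack 5 (remaining 26U)
S10 (14U) → rack 5 (remaining 12U)
S11 (18U) → rack 6 (remaining 24U)
6 racks × 42U = 252U; used 172U; unused 80U.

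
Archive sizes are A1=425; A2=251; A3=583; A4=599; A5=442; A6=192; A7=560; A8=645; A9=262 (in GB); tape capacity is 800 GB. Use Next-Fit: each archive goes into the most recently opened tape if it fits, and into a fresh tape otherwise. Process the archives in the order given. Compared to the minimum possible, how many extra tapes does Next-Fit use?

Next-Fit: [425,251] [583] [599] [442,192] [560] [645] [262] → 7 tapes.
6 archives exceed 400 GB (half the capacity), and no two of those can share a tape, so at least 6 tapes are needed.
An optimal packing achieves that bound: [645] [599,192] [583] [560] [442,262] [425,251] → 6 tapes.
Excess: 7 − 6 = 1.

1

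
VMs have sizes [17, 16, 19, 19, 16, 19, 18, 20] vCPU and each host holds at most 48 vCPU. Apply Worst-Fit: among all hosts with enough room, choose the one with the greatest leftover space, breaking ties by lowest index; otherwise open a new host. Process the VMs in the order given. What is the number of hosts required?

17 vCPU → host 1 (remaining 31 vCPU)
16 vCPU → host 1 (remaining 15 vCPU)
19 vCPU → host 2 (remaining 29 vCPU)
19 vCPU → host 2 (remaining 10 vCPU)
16 vCPU → host 3 (remaining 32 vCPU)
19 vCPU → host 3 (remaining 13 vCPU)
18 vCPU → host 4 (remaining 30 vCPU)
20 vCPU → host 4 (remaining 10 vCPU)
Final hosts: [17,16] [19,19] [16,19] [18,20].

4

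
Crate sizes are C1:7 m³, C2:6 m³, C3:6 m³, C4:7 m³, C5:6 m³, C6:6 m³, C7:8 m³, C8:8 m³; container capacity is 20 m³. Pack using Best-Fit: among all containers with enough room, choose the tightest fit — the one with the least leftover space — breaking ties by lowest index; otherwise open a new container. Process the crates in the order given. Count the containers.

3

C1 (7 m³) → container 1 (remaining 13 m³)
C2 (6 m³) → container 1 (remaining 7 m³)
C3 (6 m³) → container 1 (remaining 1 m³)
C4 (7 m³) → container 2 (remaining 13 m³)
C5 (6 m³) → container 2 (remaining 7 m³)
C6 (6 m³) → container 2 (remaining 1 m³)
C7 (8 m³) → container 3 (remaining 12 m³)
C8 (8 m³) → container 3 (remaining 4 m³)
Final containers: [7,6,6] [7,6,6] [8,8].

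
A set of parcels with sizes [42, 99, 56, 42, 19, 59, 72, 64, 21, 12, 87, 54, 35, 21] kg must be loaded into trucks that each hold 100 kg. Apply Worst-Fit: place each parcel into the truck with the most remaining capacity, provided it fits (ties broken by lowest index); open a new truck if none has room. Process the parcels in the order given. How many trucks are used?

8

Put 42 kg in truck 1; 58 kg remain.
Put 99 kg in truck 2; 1 kg remain.
Put 56 kg in truck 1; 2 kg remain.
Put 42 kg in truck 3; 58 kg remain.
Put 19 kg in truck 3; 39 kg remain.
Put 59 kg in truck 4; 41 kg remain.
Put 72 kg in truck 5; 28 kg remain.
Put 64 kg in truck 6; 36 kg remain.
Put 21 kg in truck 4; 20 kg remain.
Put 12 kg in truck 3; 27 kg remain.
Put 87 kg in truck 7; 13 kg remain.
Put 54 kg in truck 8; 46 kg remain.
Put 35 kg in truck 8; 11 kg remain.
Put 21 kg in truck 6; 15 kg remain.
Final trucks: [42,56] [99] [42,19,12] [59,21] [72] [64,21] [87] [54,35].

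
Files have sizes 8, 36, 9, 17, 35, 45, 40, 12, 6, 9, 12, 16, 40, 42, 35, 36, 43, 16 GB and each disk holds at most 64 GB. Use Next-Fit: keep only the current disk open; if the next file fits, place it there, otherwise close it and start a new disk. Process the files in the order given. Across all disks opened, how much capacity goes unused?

183

Put 8 GB in disk 1; 56 GB remain.
Put 36 GB in disk 1; 20 GB remain.
Put 9 GB in disk 1; 11 GB remain.
Put 17 GB in disk 2; 47 GB remain.
Put 35 GB in disk 2; 12 GB remain.
Put 45 GB in disk 3; 19 GB remain.
Put 40 GB in disk 4; 24 GB remain.
Put 12 GB in disk 4; 12 GB remain.
Put 6 GB in disk 4; 6 GB remain.
Put 9 GB in disk 5; 55 GB remain.
Put 12 GB in disk 5; 43 GB remain.
Put 16 GB in disk 5; 27 GB remain.
Put 40 GB in disk 6; 24 GB remain.
Put 42 GB in disk 7; 22 GB remain.
Put 35 GB in disk 8; 29 GB remain.
Put 36 GB in disk 9; 28 GB remain.
Put 43 GB in disk 10; 21 GB remain.
Put 16 GB in disk 10; 5 GB remain.
10 disks × 64 GB = 640 GB; used 457 GB; unused 183 GB.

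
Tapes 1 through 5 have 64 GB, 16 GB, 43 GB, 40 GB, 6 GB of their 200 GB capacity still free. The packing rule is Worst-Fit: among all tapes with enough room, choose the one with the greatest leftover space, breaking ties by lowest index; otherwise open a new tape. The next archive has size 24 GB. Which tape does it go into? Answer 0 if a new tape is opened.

1

Tapes with room: tape 1 (64 GB), tape 3 (43 GB), tape 4 (40 GB).
Most room is tape 1 with 64 GB free.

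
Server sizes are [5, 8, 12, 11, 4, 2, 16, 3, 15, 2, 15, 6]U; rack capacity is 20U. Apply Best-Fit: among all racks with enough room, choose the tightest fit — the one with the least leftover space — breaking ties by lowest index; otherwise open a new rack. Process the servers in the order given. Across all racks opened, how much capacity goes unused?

5U → rack 1 (remaining 15U)
8U → rack 1 (remaining 7U)
12U → rack 2 (remaining 8U)
11U → rack 3 (remaining 9U)
4U → rack 1 (remaining 3U)
2U → rack 1 (remaining 1U)
16U → rack 4 (remaining 4U)
3U → rack 4 (remaining 1U)
15U → rack 5 (remaining 5U)
2U → rack 5 (remaining 3U)
15U → rack 6 (remaining 5U)
6U → rack 2 (remaining 2U)
6 racks × 20U = 120U; used 99U; unused 21U.

21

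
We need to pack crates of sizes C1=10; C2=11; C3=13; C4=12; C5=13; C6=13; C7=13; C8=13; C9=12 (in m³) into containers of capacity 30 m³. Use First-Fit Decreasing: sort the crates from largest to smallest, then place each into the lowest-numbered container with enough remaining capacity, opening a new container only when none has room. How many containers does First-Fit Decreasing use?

Sorted descending: 13, 13, 13, 13, 13, 12, 12, 11, 10.
13 m³ → container 1 (remaining 17 m³)
13 m³ → container 1 (remaining 4 m³)
13 m³ → container 2 (remaining 17 m³)
13 m³ → container 2 (remaining 4 m³)
13 m³ → container 3 (remaining 17 m³)
12 m³ → container 3 (remaining 5 m³)
12 m³ → container 4 (remaining 18 m³)
11 m³ → container 4 (remaining 7 m³)
10 m³ → container 5 (remaining 20 m³)

5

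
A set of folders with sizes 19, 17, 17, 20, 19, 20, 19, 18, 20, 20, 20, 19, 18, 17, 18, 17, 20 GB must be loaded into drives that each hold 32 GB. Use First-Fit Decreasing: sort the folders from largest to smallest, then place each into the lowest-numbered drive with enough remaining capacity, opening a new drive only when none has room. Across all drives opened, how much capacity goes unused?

Sorted descending: 20, 20, 20, 20, 20, 20, 19, 19, 19, 19, 18, 18, 18, 17, 17, 17, 17.
20 GB → drive 1 (remaining 12 GB)
20 GB → drive 2 (remaining 12 GB)
20 GB → drive 3 (remaining 12 GB)
20 GB → drive 4 (remaining 12 GB)
20 GB → drive 5 (remaining 12 GB)
20 GB → drive 6 (remaining 12 GB)
19 GB → drive 7 (remaining 13 GB)
19 GB → drive 8 (remaining 13 GB)
19 GB → drive 9 (remaining 13 GB)
19 GB → drive 10 (remaining 13 GB)
18 GB → drive 11 (remaining 14 GB)
18 GB → drive 12 (remaining 14 GB)
18 GB → drive 13 (remaining 14 GB)
17 GB → drive 14 (remaining 15 GB)
17 GB → drive 15 (remaining 15 GB)
17 GB → drive 16 (remaining 15 GB)
17 GB → drive 17 (remaining 15 GB)
17 drives × 32 GB = 544 GB; used 318 GB; unused 226 GB.

226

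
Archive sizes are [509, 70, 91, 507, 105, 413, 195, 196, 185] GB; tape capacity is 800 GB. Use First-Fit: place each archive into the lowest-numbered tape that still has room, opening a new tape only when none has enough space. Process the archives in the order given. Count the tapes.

3

tape 1: place 509 GB, 291 GB left
tape 1: place 70 GB, 221 GB left
tape 1: place 91 GB, 130 GB left
tape 2: place 507 GB, 293 GB left
tape 1: place 105 GB, 25 GB left
tape 3: place 413 GB, 387 GB left
tape 2: place 195 GB, 98 GB left
tape 3: place 196 GB, 191 GB left
tape 3: place 185 GB, 6 GB left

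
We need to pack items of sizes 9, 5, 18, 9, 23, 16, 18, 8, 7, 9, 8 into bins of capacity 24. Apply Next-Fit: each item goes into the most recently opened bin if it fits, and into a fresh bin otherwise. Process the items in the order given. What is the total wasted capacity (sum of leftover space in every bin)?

bin 1: place 9, 15 left
bin 1: place 5, 10 left
bin 2: place 18, 6 left
bin 3: place 9, 15 left
bin 4: place 23, 1 left
bin 5: place 16, 8 left
bin 6: place 18, 6 left
bin 7: place 8, 16 left
bin 7: place 7, 9 left
bin 7: place 9, 0 left
bin 8: place 8, 16 left
8 bins × 24 = 192; used 130; unused 62.

62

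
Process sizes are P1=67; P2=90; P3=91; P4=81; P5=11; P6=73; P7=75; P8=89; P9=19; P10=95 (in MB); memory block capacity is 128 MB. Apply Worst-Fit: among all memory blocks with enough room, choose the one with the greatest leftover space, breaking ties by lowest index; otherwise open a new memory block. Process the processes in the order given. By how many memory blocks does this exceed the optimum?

0

Worst-Fit: [67,11] [90] [91] [81] [73,19] [75] [89] [95] → 8 memory blocks.
8 processes exceed 64 MB (half the capacity), and no two of those can share a memory block, so at least 8 memory blocks are needed.
So 8 is already optimal.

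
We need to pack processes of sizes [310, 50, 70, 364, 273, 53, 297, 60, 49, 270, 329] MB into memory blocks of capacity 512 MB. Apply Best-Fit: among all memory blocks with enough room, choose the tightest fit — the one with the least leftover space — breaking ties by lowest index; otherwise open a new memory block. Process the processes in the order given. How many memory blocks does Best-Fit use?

memory block 1: place 310 MB, 202 MB left
memory block 1: place 50 MB, 152 MB left
memory block 1: place 70 MB, 82 MB left
memory block 2: place 364 MB, 148 MB left
memory block 3: place 273 MB, 239 MB left
memory block 1: place 53 MB, 29 MB left
memory block 4: place 297 MB, 215 MB left
memory block 2: place 60 MB, 88 MB left
memory block 2: place 49 MB, 39 MB left
memory block 5: place 270 MB, 242 MB left
memory block 6: place 329 MB, 183 MB left
Final memory blocks: [310,50,70,53] [364,60,49] [273] [297] [270] [329].

6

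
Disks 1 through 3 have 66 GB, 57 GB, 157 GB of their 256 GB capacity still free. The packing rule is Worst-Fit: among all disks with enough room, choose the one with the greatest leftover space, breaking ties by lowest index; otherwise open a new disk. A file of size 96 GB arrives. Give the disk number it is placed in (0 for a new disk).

Disks with room: disk 3 (157 GB).
Most room is disk 3 with 157 GB free.

3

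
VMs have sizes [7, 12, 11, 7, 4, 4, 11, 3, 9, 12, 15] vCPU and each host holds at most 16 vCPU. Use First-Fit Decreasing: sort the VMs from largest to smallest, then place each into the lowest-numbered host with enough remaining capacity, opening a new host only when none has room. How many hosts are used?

Sorted descending: 15, 12, 12, 11, 11, 9, 7, 7, 4, 4, 3.
Put 15 vCPU in host 1; 1 vCPU remain.
Put 12 vCPU in host 2; 4 vCPU remain.
Put 12 vCPU in host 3; 4 vCPU remain.
Put 11 vCPU in host 4; 5 vCPU remain.
Put 11 vCPU in host 5; 5 vCPU remain.
Put 9 vCPU in host 6; 7 vCPU remain.
Put 7 vCPU in host 6; 0 vCPU remain.
Put 7 vCPU in host 7; 9 vCPU remain.
Put 4 vCPU in host 2; 0 vCPU remain.
Put 4 vCPU in host 3; 0 vCPU remain.
Put 3 vCPU in host 4; 2 vCPU remain.
Final hosts: [15] [12,4] [12,4] [11,3] [11] [9,7] [7].

7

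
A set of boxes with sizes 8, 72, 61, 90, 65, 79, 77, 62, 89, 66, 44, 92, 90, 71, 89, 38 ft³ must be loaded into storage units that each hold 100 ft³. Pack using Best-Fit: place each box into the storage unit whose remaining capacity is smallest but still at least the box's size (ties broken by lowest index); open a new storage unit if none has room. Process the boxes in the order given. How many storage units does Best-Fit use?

Put 8 ft³ in storage unit 1; 92 ft³ remain.
Put 72 ft³ in storage unit 1; 20 ft³ remain.
Put 61 ft³ in storage unit 2; 39 ft³ remain.
Put 90 ft³ in storage unit 3; 10 ft³ remain.
Put 65 ft³ in storage unit 4; 35 ft³ remain.
Put 79 ft³ in storage unit 5; 21 ft³ remain.
Put 77 ft³ in storage unit 6; 23 ft³ remain.
Put 62 ft³ in storage unit 7; 38 ft³ remain.
Put 89 ft³ in storage unit 8; 11 ft³ remain.
Put 66 ft³ in storage unit 9; 34 ft³ remain.
Put 44 ft³ in storage unit 10; 56 ft³ remain.
Put 92 ft³ in storage unit 11; 8 ft³ remain.
Put 90 ft³ in storage unit 12; 10 ft³ remain.
Put 71 ft³ in storage unit 13; 29 ft³ remain.
Put 89 ft³ in storage unit 14; 11 ft³ remain.
Put 38 ft³ in storage unit 7; 0 ft³ remain.
Final storage units: [8,72] [61] [90] [65] [79] [77] [62,38] [89] [66] [44] [92] [90] [71] [89].

14 storage units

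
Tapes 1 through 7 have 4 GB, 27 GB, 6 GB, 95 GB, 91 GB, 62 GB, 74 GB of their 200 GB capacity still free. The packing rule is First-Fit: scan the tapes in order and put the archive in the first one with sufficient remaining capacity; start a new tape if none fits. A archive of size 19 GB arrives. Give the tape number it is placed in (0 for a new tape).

Tapes with room: tape 2 (27 GB), tape 4 (95 GB), tape 5 (91 GB), tape 6 (62 GB), tape 7 (74 GB).
The first with room is tape 2.

2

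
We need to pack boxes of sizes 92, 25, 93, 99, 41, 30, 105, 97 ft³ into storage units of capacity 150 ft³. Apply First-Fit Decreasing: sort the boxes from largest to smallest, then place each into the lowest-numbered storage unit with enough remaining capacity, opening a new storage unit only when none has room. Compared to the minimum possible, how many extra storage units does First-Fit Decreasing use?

First-Fit Decreasing: [105,41] [99,30] [97,25] [93] [92] → 5 storage units.
5 boxes exceed 75 ft³ (half the capacity), and no two of those can share a storage unit, so at least 5 storage units are needed.
So 5 is already optimal.

0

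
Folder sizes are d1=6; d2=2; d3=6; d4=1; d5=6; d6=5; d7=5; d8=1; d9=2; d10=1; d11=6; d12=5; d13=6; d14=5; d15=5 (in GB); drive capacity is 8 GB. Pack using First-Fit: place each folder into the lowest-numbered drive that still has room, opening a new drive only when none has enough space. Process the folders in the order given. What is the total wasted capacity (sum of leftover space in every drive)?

18

d1 (6 GB) → drive 1 (remaining 2 GB)
d2 (2 GB) → drive 1 (remaining 0 GB)
d3 (6 GB) → drive 2 (remaining 2 GB)
d4 (1 GB) → drive 2 (remaining 1 GB)
d5 (6 GB) → drive 3 (remaining 2 GB)
d6 (5 GB) → drive 4 (remaining 3 GB)
d7 (5 GB) → drive 5 (remaining 3 GB)
d8 (1 GB) → drive 2 (remaining 0 GB)
d9 (2 GB) → drive 3 (remaining 0 GB)
d10 (1 GB) → drive 4 (remaining 2 GB)
d11 (6 GB) → drive 6 (remaining 2 GB)
d12 (5 GB) → drive 7 (remaining 3 GB)
d13 (6 GB) → drive 8 (remaining 2 GB)
d14 (5 GB) → drive 9 (remaining 3 GB)
d15 (5 GB) → drive 10 (remaining 3 GB)
10 drives × 8 GB = 80 GB; used 62 GB; unused 18 GB.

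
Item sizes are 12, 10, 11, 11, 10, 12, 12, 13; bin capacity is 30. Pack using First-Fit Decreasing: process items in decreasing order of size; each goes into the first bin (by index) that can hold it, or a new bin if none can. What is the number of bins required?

4 bins

Sorted descending: 13, 12, 12, 12, 11, 11, 10, 10.
Put 13 in bin 1; 17 remain.
Put 12 in bin 1; 5 remain.
Put 12 in bin 2; 18 remain.
Put 12 in bin 2; 6 remain.
Put 11 in bin 3; 19 remain.
Put 11 in bin 3; 8 remain.
Put 10 in bin 4; 20 remain.
Put 10 in bin 4; 10 remain.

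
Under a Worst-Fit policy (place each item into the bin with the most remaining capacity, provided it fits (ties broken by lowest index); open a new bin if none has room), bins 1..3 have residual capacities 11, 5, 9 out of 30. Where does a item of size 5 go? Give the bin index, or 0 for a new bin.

Bins with room: bin 1 (11), bin 2 (5), bin 3 (9).
Most room is bin 1 with 11 free.

1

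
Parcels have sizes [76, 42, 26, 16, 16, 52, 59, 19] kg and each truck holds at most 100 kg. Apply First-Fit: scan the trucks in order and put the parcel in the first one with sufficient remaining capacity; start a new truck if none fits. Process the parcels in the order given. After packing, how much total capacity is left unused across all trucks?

94

76 kg → truck 1 (remaining 24 kg)
42 kg → truck 2 (remaining 58 kg)
26 kg → truck 2 (remaining 32 kg)
16 kg → truck 1 (remaining 8 kg)
16 kg → truck 2 (remaining 16 kg)
52 kg → truck 3 (remaining 48 kg)
59 kg → truck 4 (remaining 41 kg)
19 kg → truck 3 (remaining 29 kg)
4 trucks × 100 kg = 400 kg; used 306 kg; unused 94 kg.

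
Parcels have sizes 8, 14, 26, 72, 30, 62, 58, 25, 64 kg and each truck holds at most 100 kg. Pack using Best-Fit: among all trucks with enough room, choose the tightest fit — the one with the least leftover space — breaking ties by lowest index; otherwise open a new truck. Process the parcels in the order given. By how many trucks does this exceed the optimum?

1

Best-Fit: [8,14,26,30] [72,25] [62] [58] [64] → 5 trucks.
Total size 359 kg; any packing needs at least ⌈359/100⌉ = 4 trucks.
An optimal packing achieves that bound: [72,26] [64,30] [62,25,8] [58,14] → 4 trucks.
Excess: 5 − 4 = 1.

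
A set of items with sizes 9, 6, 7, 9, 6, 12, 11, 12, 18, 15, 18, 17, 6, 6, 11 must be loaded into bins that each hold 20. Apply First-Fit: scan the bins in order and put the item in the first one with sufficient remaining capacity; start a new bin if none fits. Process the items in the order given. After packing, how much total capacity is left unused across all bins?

bin 1: place 9, 11 left
bin 1: place 6, 5 left
bin 2: place 7, 13 left
bin 2: place 9, 4 left
bin 3: place 6, 14 left
bin 3: place 12, 2 left
bin 4: place 11, 9 left
bin 5: place 12, 8 left
bin 6: place 18, 2 left
bin 7: place 15, 5 left
bin 8: place 18, 2 left
bin 9: place 17, 3 left
bin 4: place 6, 3 left
bin 5: place 6, 2 left
bin 10: place 11, 9 left
10 bins × 20 = 200; used 163; unused 37.

37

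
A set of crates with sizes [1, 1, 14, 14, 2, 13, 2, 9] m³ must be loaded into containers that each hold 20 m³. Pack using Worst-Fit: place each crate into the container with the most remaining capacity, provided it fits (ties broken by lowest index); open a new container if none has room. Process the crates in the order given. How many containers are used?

4 containers

container 1: place 1 m³, 19 m³ left
container 1: place 1 m³, 18 m³ left
container 1: place 14 m³, 4 m³ left
container 2: place 14 m³, 6 m³ left
container 2: place 2 m³, 4 m³ left
container 3: place 13 m³, 7 m³ left
container 3: place 2 m³, 5 m³ left
container 4: place 9 m³, 11 m³ left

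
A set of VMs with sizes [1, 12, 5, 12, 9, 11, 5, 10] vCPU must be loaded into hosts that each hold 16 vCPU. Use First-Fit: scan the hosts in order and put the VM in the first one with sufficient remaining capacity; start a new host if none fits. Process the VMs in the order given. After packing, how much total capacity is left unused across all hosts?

Put 1 vCPU in host 1; 15 vCPU remain.
Put 12 vCPU in host 1; 3 vCPU remain.
Put 5 vCPU in host 2; 11 vCPU remain.
Put 12 vCPU in host 3; 4 vCPU remain.
Put 9 vCPU in host 2; 2 vCPU remain.
Put 11 vCPU in host 4; 5 vCPU remain.
Put 5 vCPU in host 4; 0 vCPU remain.
Put 10 vCPU in host 5; 6 vCPU remain.
5 hosts × 16 vCPU = 80 vCPU; used 65 vCPU; unused 15 vCPU.

15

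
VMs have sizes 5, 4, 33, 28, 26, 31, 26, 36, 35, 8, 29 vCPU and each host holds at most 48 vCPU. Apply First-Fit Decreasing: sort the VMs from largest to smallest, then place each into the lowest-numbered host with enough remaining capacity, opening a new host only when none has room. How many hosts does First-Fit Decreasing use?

Sorted descending: 36, 35, 33, 31, 29, 28, 26, 26, 8, 5, 4.
36 vCPU → host 1 (remaining 12 vCPU)
35 vCPU → host 2 (remaining 13 vCPU)
33 vCPU → host 3 (remaining 15 vCPU)
31 vCPU → host 4 (remaining 17 vCPU)
29 vCPU → host 5 (remaining 19 vCPU)
28 vCPU → host 6 (remaining 20 vCPU)
26 vCPU → host 7 (remaining 22 vCPU)
26 vCPU → host 8 (remaining 22 vCPU)
8 vCPU → host 1 (remaining 4 vCPU)
5 vCPU → host 2 (remaining 8 vCPU)
4 vCPU → host 1 (remaining 0 vCPU)
Final hosts: [36,8,4] [35,5] [33] [31] [29] [28] [26] [26].

8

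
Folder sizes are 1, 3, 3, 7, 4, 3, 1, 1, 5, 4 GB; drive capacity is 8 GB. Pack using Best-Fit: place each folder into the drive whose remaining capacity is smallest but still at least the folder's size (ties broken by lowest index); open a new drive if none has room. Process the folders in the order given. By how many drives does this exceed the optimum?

1

Best-Fit: [1,3,3,1] [7,1] [4,3] [5] [4] → 5 drives.
Total size 32 GB; any packing needs at least ⌈32/8⌉ = 4 drives.
An optimal packing achieves that bound: [7,1] [5,3] [4,4] [3,3,1,1] → 4 drives.
Excess: 5 − 4 = 1.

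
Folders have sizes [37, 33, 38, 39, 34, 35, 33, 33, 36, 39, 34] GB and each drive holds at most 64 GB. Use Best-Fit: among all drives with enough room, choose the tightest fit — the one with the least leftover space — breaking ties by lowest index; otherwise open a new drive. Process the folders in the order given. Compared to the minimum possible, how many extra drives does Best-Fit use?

Best-Fit: [37] [33] [38] [39] [34] [35] [33] [33] [36] [39] [34] → 11 drives.
11 folders exceed 32 GB (half the capacity), and no two of those can share a drive, so at least 11 drives are needed.
So 11 is already optimal.

0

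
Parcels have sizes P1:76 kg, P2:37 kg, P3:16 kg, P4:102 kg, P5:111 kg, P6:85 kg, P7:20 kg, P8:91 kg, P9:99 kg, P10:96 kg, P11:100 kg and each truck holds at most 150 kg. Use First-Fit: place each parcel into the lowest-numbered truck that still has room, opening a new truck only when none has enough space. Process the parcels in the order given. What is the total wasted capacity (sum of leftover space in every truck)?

truck 1: place P1 (76 kg), 74 kg left
truck 1: place P2 (37 kg), 37 kg left
truck 1: place P3 (16 kg), 21 kg left
truck 2: place P4 (102 kg), 48 kg left
truck 3: place P5 (111 kg), 39 kg left
truck 4: place P6 (85 kg), 65 kg left
truck 1: place P7 (20 kg), 1 kg left
truck 5: place P8 (91 kg), 59 kg left
truck 6: place P9 (99 kg), 51 kg left
truck 7: place P10 (96 kg), 54 kg left
truck 8: place P11 (100 kg), 50 kg left
8 trucks × 150 kg = 1200 kg; used 833 kg; unused 367 kg.

367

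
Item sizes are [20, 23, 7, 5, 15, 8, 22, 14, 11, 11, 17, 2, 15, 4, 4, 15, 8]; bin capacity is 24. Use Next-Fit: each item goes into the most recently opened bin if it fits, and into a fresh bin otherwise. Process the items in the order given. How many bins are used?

20 → bin 1 (remaining 4)
23 → bin 2 (remaining 1)
7 → bin 3 (remaining 17)
5 → bin 3 (remaining 12)
15 → bin 4 (remaining 9)
8 → bin 4 (remaining 1)
22 → bin 5 (remaining 2)
14 → bin 6 (remaining 10)
11 → bin 7 (remaining 13)
11 → bin 7 (remaining 2)
17 → bin 8 (remaining 7)
2 → bin 8 (remaining 5)
15 → bin 9 (remaining 9)
4 → bin 9 (remaining 5)
4 → bin 9 (remaining 1)
15 → bin 10 (remaining 9)
8 → bin 10 (remaining 1)
Final bins: [20] [23] [7,5] [15,8] [22] [14] [11,11] [17,2] [15,4,4] [15,8].

10 bins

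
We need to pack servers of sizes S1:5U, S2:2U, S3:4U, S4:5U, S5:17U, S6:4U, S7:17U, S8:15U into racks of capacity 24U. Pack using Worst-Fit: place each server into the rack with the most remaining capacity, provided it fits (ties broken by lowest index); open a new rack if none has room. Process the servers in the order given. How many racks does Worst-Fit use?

4 racks

S1 (5U) → rack 1 (remaining 19U)
S2 (2U) → rack 1 (remaining 17U)
S3 (4U) → rack 1 (remaining 13U)
S4 (5U) → rack 1 (remaining 8U)
S5 (17U) → rack 2 (remaining 7U)
S6 (4U) → rack 1 (remaining 4U)
S7 (17U) → rack 3 (remaining 7U)
S8 (15U) → rack 4 (remaining 9U)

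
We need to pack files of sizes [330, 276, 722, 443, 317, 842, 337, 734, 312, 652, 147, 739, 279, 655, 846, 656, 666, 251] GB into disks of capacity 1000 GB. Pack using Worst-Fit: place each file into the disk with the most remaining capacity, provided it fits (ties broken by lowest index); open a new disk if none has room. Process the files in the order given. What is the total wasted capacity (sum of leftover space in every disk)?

1796

disk 1: place 330 GB, 670 GB left
disk 1: place 276 GB, 394 GB left
disk 2: place 722 GB, 278 GB left
disk 3: place 443 GB, 557 GB left
disk 3: place 317 GB, 240 GB left
disk 4: place 842 GB, 158 GB left
disk 1: place 337 GB, 57 GB left
disk 5: place 734 GB, 266 GB left
disk 6: place 312 GB, 688 GB left
disk 6: place 652 GB, 36 GB left
disk 2: place 147 GB, 131 GB left
disk 7: place 739 GB, 261 GB left
disk 8: place 279 GB, 721 GB left
disk 8: place 655 GB, 66 GB left
disk 9: place 846 GB, 154 GB left
disk 10: place 656 GB, 344 GB left
disk 11: place 666 GB, 334 GB left
disk 10: place 251 GB, 93 GB left
11 disks × 1000 GB = 11000 GB; used 9204 GB; unused 1796 GB.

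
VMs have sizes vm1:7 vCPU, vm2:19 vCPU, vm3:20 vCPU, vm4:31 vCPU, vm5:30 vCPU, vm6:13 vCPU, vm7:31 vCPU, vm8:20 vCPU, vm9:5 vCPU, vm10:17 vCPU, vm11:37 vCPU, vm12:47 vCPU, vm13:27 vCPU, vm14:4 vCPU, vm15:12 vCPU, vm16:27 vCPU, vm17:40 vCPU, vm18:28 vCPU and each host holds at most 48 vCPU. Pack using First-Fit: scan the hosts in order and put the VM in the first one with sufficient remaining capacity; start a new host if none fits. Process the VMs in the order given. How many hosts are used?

10

vm1 (7 vCPU) → host 1 (remaining 41 vCPU)
vm2 (19 vCPU) → host 1 (remaining 22 vCPU)
vm3 (20 vCPU) → host 1 (remaining 2 vCPU)
vm4 (31 vCPU) → host 2 (remaining 17 vCPU)
vm5 (30 vCPU) → host 3 (remaining 18 vCPU)
vm6 (13 vCPU) → host 2 (remaining 4 vCPU)
vm7 (31 vCPU) → host 4 (remaining 17 vCPU)
vm8 (20 vCPU) → host 5 (remaining 28 vCPU)
vm9 (5 vCPU) → host 3 (remaining 13 vCPU)
vm10 (17 vCPU) → host 4 (remaining 0 vCPU)
vm11 (37 vCPU) → host 6 (remaining 11 vCPU)
vm12 (47 vCPU) → host 7 (remaining 1 vCPU)
vm13 (27 vCPU) → host 5 (remaining 1 vCPU)
vm14 (4 vCPU) → host 2 (remaining 0 vCPU)
vm15 (12 vCPU) → host 3 (remaining 1 vCPU)
vm16 (27 vCPU) → host 8 (remaining 21 vCPU)
vm17 (40 vCPU) → host 9 (remaining 8 vCPU)
vm18 (28 vCPU) → host 10 (remaining 20 vCPU)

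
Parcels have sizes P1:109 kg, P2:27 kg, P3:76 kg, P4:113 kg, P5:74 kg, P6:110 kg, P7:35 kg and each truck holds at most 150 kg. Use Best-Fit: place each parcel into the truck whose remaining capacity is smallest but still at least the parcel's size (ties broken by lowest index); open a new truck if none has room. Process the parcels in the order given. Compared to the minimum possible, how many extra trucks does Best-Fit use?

0

Best-Fit: [109,27] [76,74] [113,35] [110] → 4 trucks.
Total size 544 kg; any packing needs at least ⌈544/150⌉ = 4 trucks.
So 4 is already optimal.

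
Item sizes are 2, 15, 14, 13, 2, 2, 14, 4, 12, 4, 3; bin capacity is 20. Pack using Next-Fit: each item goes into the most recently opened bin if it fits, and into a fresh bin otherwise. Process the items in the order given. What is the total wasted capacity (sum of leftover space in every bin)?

15

bin 1: place 2, 18 left
bin 1: place 15, 3 left
bin 2: place 14, 6 left
bin 3: place 13, 7 left
bin 3: place 2, 5 left
bin 3: place 2, 3 left
bin 4: place 14, 6 left
bin 4: place 4, 2 left
bin 5: place 12, 8 left
bin 5: place 4, 4 left
bin 5: place 3, 1 left
5 bins × 20 = 100; used 85; unused 15.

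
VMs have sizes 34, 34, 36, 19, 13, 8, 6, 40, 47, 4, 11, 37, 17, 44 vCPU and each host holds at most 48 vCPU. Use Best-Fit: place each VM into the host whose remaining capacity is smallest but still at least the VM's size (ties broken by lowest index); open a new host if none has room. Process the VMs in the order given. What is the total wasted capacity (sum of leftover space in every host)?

host 1: place 34 vCPU, 14 vCPU left
host 2: place 34 vCPU, 14 vCPU left
host 3: place 36 vCPU, 12 vCPU left
host 4: place 19 vCPU, 29 vCPU left
host 1: place 13 vCPU, 1 vCPU left
host 3: place 8 vCPU, 4 vCPU left
host 2: place 6 vCPU, 8 vCPU left
host 5: place 40 vCPU, 8 vCPU left
host 6: place 47 vCPU, 1 vCPU left
host 3: place 4 vCPU, 0 vCPU left
host 4: place 11 vCPU, 18 vCPU left
host 7: place 37 vCPU, 11 vCPU left
host 4: place 17 vCPU, 1 vCPU left
host 8: place 44 vCPU, 4 vCPU left
8 hosts × 48 vCPU = 384 vCPU; used 350 vCPU; unused 34 vCPU.

34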